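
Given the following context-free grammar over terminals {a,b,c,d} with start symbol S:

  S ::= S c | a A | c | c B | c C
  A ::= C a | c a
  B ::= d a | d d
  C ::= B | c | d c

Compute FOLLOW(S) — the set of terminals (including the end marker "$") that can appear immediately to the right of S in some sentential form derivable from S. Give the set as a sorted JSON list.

FIRST iteration:
[1]
  A via A→c a: +{c}
  B via B→d a: +{d}
  C via C→B: +{d}
  C via C→c: +{c}
  S via S→a A: +{a}
  S via S→c: +{c}
  FIRST(S)={a,c}  FIRST(A)={c}  FIRST(B)={d}  FIRST(C)={c,d}
[2]
  A via A→C a: +{d}
  FIRST(S)={a,c}  FIRST(A)={c,d}  FIRST(B)={d}  FIRST(C)={c,d}
[3] done
  FIRST(S)={a,c}  FIRST(A)={c,d}  FIRST(B)={d}  FIRST(C)={c,d}

Compute FOLLOW by fixpoint:
FOLLOW(S) := {$}
[1]
  A→C a: FOLLOW(C) ⊇ FIRST(a) = {a}; new: +{a}
  C→B: FOLLOW(B) ⊇ FOLLOW(C) ⊇ {a}; new: +{a}
  S→S c: FOLLOW(S) ⊇ FIRST(c) = {c}; new: +{c}
  S→a A: FOLLOW(A) ⊇ FOLLOW(S) ⊇ {$,c}; new: +{$,c}
  S→c B: FOLLOW(B) ⊇ FOLLOW(S) ⊇ {$,c}; new: +{$,c}
  S→c C: FOLLOW(C) ⊇ FOLLOW(S) ⊇ {$,c}; new: +{$,c}
  S: {$,c}  A: {$,c}  B: {$,a,c}  C: {$,a,c}
[2] — fixpoint
  S: {$,c}  A: {$,c}  B: {$,a,c}  C: {$,a,c}

FOLLOW(S) = ["$", "c"]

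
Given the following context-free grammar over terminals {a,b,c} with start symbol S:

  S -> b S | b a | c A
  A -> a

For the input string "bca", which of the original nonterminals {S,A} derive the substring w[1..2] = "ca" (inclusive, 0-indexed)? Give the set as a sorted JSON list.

CNF form of G:
  S -> T0 S | T0 T1 | T2 A
  A -> a
  T0 -> b
  T1 -> a
  T2 -> c

CYK table (by increasing span), restricted to cells inside w[1..2]:
  T[1,1] 'c' = {T2}  orig:{}
  T[2,2] 'a' = {A,T1}  orig:{A}
  T[1,2] 'ca' = {S}

Original NTs in T[1,2] deriving "ca": ["S"]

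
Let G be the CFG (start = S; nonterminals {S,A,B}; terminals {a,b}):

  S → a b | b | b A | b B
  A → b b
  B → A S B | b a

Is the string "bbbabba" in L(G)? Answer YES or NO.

CNF form of G:
  S -> T0 A | T0 B | T1 T0 | b
  A -> T0 T0
  B -> A X2 | T0 T1
  T0 -> b
  T1 -> a
  X2 -> S B

CYK fill:
  cell(0,0) b: {S,T0}  orig:{S}
  cell(1,1) b: {S,T0}  orig:{S}
  cell(2,2) b: {S,T0}  orig:{S}
  cell(3,3) a: {T1}  orig:{}
  cell(4,4) b: {S,T0}  orig:{S}
  cell(5,5) b: {S,T0}  orig:{S}
  cell(6,6) a: {T1}  orig:{}
  cell(0,1) bb: {A}
  cell(1,2) bb: {A}
  cell(2,3) ba: {B}
  cell(3,4) ab: {S}
  cell(4,5) bb: {A}
  cell(5,6) ba: {B}
  cell(0,2) bbb: {S}
  cell(1,3) bba: {S,X2}  orig:{S}
  cell(2,4) bab: ∅
  cell(3,5) abb: ∅
  cell(4,6) bba: {S,X2}  orig:{S}
  cell(0,3) bbba: ∅
  cell(1,4) bbab: ∅
  cell(2,5) babb: ∅
  cell(3,6) abba: {X2}  orig:{}
  cell(0,4) bbbab: ∅
  cell(1,5) bbabb: ∅
  cell(2,6) babba: ∅
  cell(0,5) bbbabb: ∅
  cell(1,6) bbabba: {B}
  cell(0,6) bbbabba: {S,X2}  orig:{S}

S ∈ T[0,6] ⇒ YES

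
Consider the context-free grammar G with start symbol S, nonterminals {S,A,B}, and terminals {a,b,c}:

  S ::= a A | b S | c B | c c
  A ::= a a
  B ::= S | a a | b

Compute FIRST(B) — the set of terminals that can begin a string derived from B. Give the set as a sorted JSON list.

FIRST iteration:
[1]
  A via A→a a: +{a}
  B via B→a a: +{a}
  B via B→b: +{b}
  S via S→a A: +{a}
  S via S→b S: +{b}
  S via S→c B: +{c}
  FIRST[S]={a,b,c}  FIRST[A]={a}  FIRST[B]={a,b}
[2]
  B via B→S: +{c}
  FIRST[S]={a,b,c}  FIRST[A]={a}  FIRST[B]={a,b,c}
[3] (stable)
  FIRST[S]={a,b,c}  FIRST[A]={a}  FIRST[B]={a,b,c}

FIRST(B) = ["a", "b", "c"]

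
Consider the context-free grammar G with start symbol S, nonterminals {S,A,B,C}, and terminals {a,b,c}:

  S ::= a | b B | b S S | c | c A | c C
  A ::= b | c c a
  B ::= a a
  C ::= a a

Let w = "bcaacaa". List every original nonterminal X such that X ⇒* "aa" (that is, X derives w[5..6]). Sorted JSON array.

CNF form of G:
  S -> T0 A | T0 C | T2 B | T2 X4 | a | c
  A -> T0 X3 | b
  B -> T1 T1
  C -> T1 T1
  T0 -> c
  T1 -> a
  T2 -> b
  X3 -> T0 T1
  X4 -> S S

CYK table (by increasing span) — only the sub-triangle for w[5..6]:
  cell(5,5) a: {S,T1}  orig:{S}
  cell(6,6) a: {S,T1}  orig:{S}
  cell(5,6) aa: {B,C,X4}  orig:{B,C}

Original NTs in T[5,6] deriving "aa": ["B", "C"]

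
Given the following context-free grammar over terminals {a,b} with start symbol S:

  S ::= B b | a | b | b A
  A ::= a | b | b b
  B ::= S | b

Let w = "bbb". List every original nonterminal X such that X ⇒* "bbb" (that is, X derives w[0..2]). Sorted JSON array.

Convert to CNF:
  S -> B T0 | T0 A | a | b
  A -> T0 T0 | a | b
  B -> B T0 | T0 A | a | b
  T0 -> b

CYK table (by increasing span), restricted to cells inside w[0..2]:
  cell(0,0) b: {A,B,S,T0}  orig:{A,B,S}
  cell(1,1) b: {A,B,S,T0}  orig:{A,B,S}
  cell(2,2) b: {A,B,S,T0}  orig:{A,B,S}
  cell(0,1) bb: {A,B,S}
  cell(1,2) bb: {A,B,S}
  cell(0,2) bbb: {B,S}

Original NTs in T[0,2] deriving "bbb": ["B", "S"]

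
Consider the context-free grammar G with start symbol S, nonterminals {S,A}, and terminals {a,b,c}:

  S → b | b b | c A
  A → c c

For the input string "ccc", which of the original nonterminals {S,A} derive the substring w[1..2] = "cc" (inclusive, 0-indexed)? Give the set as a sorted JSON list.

CNF form of G:
  S -> T0 A | T1 T1 | b
  A -> T0 T0
  T0 -> c
  T1 -> b

CYK table (by increasing span) — only the sub-triangle for w[1..2]:
  cell(1,1) c: {T0}  orig:{}
  cell(2,2) c: {T0}  orig:{}
  cell(1,2) cc: {A}

Original NTs in T[1,2] deriving "cc": ["A"]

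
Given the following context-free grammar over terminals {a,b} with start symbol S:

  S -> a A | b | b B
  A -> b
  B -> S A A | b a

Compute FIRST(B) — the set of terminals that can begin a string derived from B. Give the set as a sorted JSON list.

FIRST sets, iterate to fixpoint:
round 1:
  A via A→b: +{b}
  B via B→b a: +{b}
  S via S→a A: +{a}
  S via S→b: +{b}
  S: {a,b}  A: {b}  B: {b}
round 2:
  B via B→S A A: +{a}
  S: {a,b}  A: {b}  B: {a,b}
round 3: (no change)
  S: {a,b}  A: {b}  B: {a,b}

FIRST(B) = ["a", "b"]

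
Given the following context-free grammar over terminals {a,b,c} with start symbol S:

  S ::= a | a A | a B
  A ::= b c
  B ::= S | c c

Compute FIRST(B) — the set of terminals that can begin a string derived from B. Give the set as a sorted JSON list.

FIRST sets, iterate to fixpoint:
round 1:
  A via A→b c: +{b}
  B via B→c c: +{c}
  S via S→a: +{a}
  FIRST(S)={a}  FIRST(A)={b}  FIRST(B)={c}
round 2:
  B via B→S: +{a}
  FIRST(S)={a}  FIRST(A)={b}  FIRST(B)={a,c}
round 3: (no change)
  FIRST(S)={a}  FIRST(A)={b}  FIRST(B)={a,c}

FIRST(B) = ["a", "c"]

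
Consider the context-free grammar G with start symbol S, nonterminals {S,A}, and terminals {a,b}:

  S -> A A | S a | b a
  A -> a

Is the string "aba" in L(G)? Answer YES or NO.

Convert to CNF:
  S -> A A | S T0 | T1 T0
  A -> a
  T0 -> a
  T1 -> b

Fill CYK table bottom-up:
  cell(0,0) a: {A,T0}  orig:{A}
  cell(1,1) b: {T1}  orig:{}
  cell(2,2) a: {A,T0}  orig:{A}
  cell(0,1) ab: ∅
  cell(1,2) ba: {S}
  cell(0,2) aba: ∅

S ∉ T[0,2] ⇒ NO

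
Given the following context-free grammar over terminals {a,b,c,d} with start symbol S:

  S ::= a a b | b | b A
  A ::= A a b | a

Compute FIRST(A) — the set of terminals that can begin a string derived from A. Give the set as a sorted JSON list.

FIRST sets, iterate to fixpoint:
iter 1:
  A via A→a: +{a}
  S via S→a a b: +{a}
  S via S→b: +{b}
  FIRST[S]={a,b}  FIRST[A]={a}
iter 2: — fixpoint
  FIRST[S]={a,b}  FIRST[A]={a}

FIRST(A) = ["a"]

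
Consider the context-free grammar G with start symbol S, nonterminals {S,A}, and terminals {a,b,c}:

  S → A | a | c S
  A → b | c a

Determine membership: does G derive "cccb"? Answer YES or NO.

CNF form of G:
  S -> T0 S | T0 T1 | a | b
  A -> T0 T1 | b
  T0 -> c
  T1 -> a

CYK fill:
  [0..0]={T0}  "c"  orig:{}
  [1..1]={T0}  "c"  orig:{}
  [2..2]={T0}  "c"  orig:{}
  [3..3]={A,S}  "b"
  [0..1]=∅  "cc"
  [1..2]=∅  "cc"
  [2..3]={S}  "cb"
  [0..2]=∅  "ccc"
  [1..3]={S}  "ccb"
  [0..3]={S}  "cccb"

S ∈ T[0,3] ⇒ YES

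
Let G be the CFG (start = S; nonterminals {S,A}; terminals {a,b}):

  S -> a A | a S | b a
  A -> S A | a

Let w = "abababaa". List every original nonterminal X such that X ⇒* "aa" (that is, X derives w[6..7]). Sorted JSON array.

Convert to CNF:
  S -> T0 A | T0 S | T1 T0
  A -> S A | a
  T0 -> a
  T1 -> b

CYK table (by increasing span), restricted to cells inside w[6..7]:
  T[6,6] 'a' = {A,T0}  orig:{A}
  T[7,7] 'a' = {A,T0}  orig:{A}
  T[6,7] 'aa' = {S}

Original NTs in T[6,7] deriving "aa": ["S"]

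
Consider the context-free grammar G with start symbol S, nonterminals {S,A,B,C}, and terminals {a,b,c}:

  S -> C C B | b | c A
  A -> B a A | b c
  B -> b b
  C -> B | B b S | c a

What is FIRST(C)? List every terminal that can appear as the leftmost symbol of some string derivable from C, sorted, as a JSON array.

Compute FIRST by fixpoint:
round 1:
  A via A→b c: +{b}
  B via B→b b: +{b}
  C via C→B: +{b}
  C via C→c a: +{c}
  S via S→C C B: +{b,c}
  FIRST[S]={b,c}  FIRST[A]={b}  FIRST[B]={b}  FIRST[C]={b,c}
round 2: done
  FIRST[S]={b,c}  FIRST[A]={b}  FIRST[B]={b}  FIRST[C]={b,c}

FIRST(C) = ["b", "c"]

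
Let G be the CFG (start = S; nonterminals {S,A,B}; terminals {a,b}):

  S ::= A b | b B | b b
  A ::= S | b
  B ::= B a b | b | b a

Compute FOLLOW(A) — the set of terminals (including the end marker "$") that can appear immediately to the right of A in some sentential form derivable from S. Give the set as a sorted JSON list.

FIRST iteration:
iter 1:
  A via A→b: +{b}
  B via B→b: +{b}
  S via S→A b: +{b}
  FIRST(S)={b}  FIRST(A)={b}  FIRST(B)={b}
iter 2: done
  FIRST(S)={b}  FIRST(A)={b}  FIRST(B)={b}

Compute FOLLOW by fixpoint:
initialize: $ ∈ FOLLOW(S)
pass 1:
  B→B a b: FOLLOW(B) ⊇ FIRST(a) = {a}; new: +{a}
  S→A b: FOLLOW(A) ⊇ FIRST(b) = {b}; new: +{b}
  S→b B: FOLLOW(B) ⊇ FOLLOW(S) ⊇ {$}; new: +{$}
  FOLLOW[S]={$}  FOLLOW[A]={b}  FOLLOW[B]={$,a}
pass 2:
  A→S: FOLLOW(S) ⊇ FOLLOW(A) ⊇ {b}; new: +{b}
  S→b B: FOLLOW(B) ⊇ FOLLOW(S) ⊇ {$,b}; new: +{b}
  FOLLOW[S]={$,b}  FOLLOW[A]={b}  FOLLOW[B]={$,a,b}
pass 3: (no change)
  FOLLOW[S]={$,b}  FOLLOW[A]={b}  FOLLOW[B]={$,a,b}

FOLLOW(A) = ["b"]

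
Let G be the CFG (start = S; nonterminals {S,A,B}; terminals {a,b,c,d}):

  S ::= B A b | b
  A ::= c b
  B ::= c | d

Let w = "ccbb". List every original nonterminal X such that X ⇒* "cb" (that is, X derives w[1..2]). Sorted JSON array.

Convert to CNF:
  S -> B X2 | b
  A -> T0 T1
  B -> c | d
  T0 -> c
  T1 -> b
  X2 -> A T1

CYK fill — only the sub-triangle for w[1..2]:
  T[1,1] 'c' = {B,T0}  orig:{B}
  T[2,2] 'b' = {S,T1}  orig:{S}
  T[1,2] 'cb' = {A}

Original NTs in T[1,2] deriving "cb": ["A"]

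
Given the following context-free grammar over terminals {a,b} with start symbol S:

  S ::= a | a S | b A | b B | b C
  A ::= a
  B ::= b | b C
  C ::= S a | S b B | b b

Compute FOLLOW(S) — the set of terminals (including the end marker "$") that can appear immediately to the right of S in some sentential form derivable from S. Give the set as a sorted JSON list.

FIRST sets, iterate to fixpoint:
pass 1:
  A via A→a: +{a}
  B via B→b: +{b}
  C via C→b b: +{b}
  S via S→a: +{a}
  S via S→b A: +{b}
  FIRST[S]={a,b}  FIRST[A]={a}  FIRST[B]={b}  FIRST[C]={b}
pass 2:
  C via C→S a: +{a}
  FIRST[S]={a,b}  FIRST[A]={a}  FIRST[B]={b}  FIRST[C]={a,b}
pass 3: (stable)
  FIRST[S]={a,b}  FIRST[A]={a}  FIRST[B]={b}  FIRST[C]={a,b}

FOLLOW sets:
seed FOLLOW(S) with $
pass 1:
  C→S a: FOLLOW(S) ⊇ FIRST(a) = {a}; new: +{a}
  C→S b B: FOLLOW(S) ⊇ FIRST(b) = {b}; new: +{b}
  S→b A: FOLLOW(A) ⊇ FOLLOW(S) ⊇ {$,a,b}; new: +{$,a,b}
  S→b B: FOLLOW(B) ⊇ FOLLOW(S) ⊇ {$,a,b}; new: +{$,a,b}
  S→b C: FOLLOW(C) ⊇ FOLLOW(S) ⊇ {$,a,b}; new: +{$,a,b}
  FOLLOW(S)={$,a,b}  FOLLOW(A)={$,a,b}  FOLLOW(B)={$,a,b}  FOLLOW(C)={$,a,b}
pass 2: — fixpoint
  FOLLOW(S)={$,a,b}  FOLLOW(A)={$,a,b}  FOLLOW(B)={$,a,b}  FOLLOW(C)={$,a,b}

FOLLOW(S) = ["$", "a", "b"]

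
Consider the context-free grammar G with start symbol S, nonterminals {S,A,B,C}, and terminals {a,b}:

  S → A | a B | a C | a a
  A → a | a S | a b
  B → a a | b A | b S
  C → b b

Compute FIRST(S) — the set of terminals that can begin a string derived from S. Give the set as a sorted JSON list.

Compute FIRST by fixpoint:
[1]
  A via A→a: +{a}
  B via B→a a: +{a}
  B via B→b A: +{b}
  C via C→b b: +{b}
  S via S→A: +{a}
  FIRST[S]={a}  FIRST[A]={a}  FIRST[B]={a,b}  FIRST[C]={b}
[2] done
  FIRST[S]={a}  FIRST[A]={a}  FIRST[B]={a,b}  FIRST[C]={b}

FIRST(S) = ["a"]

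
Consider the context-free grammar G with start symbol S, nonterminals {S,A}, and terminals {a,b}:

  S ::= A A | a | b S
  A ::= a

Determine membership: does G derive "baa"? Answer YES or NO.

Convert to CNF:
  S -> A A | T0 S | a
  A -> a
  T0 -> b

Fill CYK table bottom-up:
  T[0,0] 'b' = {T0}  orig:{}
  T[1,1] 'a' = {A,S}
  T[2,2] 'a' = {A,S}
  T[0,1] 'ba' = {S}
  T[1,2] 'aa' = {S}
  T[0,2] 'baa' = {S}

S ∈ T[0,2] ⇒ YES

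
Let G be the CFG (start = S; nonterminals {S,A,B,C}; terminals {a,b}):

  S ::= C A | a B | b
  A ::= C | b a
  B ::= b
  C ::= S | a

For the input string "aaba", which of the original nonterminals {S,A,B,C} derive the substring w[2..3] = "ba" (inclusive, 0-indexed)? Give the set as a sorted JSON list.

CNF form of G:
  S -> C A | T0 B | b
  A -> C A | T0 B | T1 T0 | a | b
  B -> b
  C -> C A | T0 B | a | b
  T0 -> a
  T1 -> b

CYK table (by increasing span) (cells [i..j] with 2 ≤ i ≤ j ≤ 3 only):
  T[2,2] 'b' = {A,B,C,S,T1}  orig:{A,B,C,S}
  T[3,3] 'a' = {A,C,T0}  orig:{A,C}
  T[2,3] 'ba' = {A,C,S}

Original NTs in T[2,3] deriving "ba": ["A", "C", "S"]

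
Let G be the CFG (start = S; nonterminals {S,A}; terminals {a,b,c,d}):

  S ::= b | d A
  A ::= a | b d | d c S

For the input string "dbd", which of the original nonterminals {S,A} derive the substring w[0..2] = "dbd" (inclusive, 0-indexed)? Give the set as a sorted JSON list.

Convert to CNF:
  S -> T1 A | b
  A -> T0 T1 | T1 X3 | a
  T0 -> b
  T1 -> d
  T2 -> c
  X3 -> T2 S

CYK table (by increasing span) — only the sub-triangle for w[0..2]:
  cell(0,0) d: {T1}  orig:{}
  cell(1,1) b: {S,T0}  orig:{S}
  cell(2,2) d: {T1}  orig:{}
  cell(0,1) db: ∅
  cell(1,2) bd: {A}
  cell(0,2) dbd: {S}

Original NTs in T[0,2] deriving "dbd": ["S"]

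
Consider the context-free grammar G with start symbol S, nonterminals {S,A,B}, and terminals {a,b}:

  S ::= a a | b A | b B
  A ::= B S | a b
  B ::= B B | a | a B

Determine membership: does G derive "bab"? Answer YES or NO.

Convert to CNF:
  S -> T0 T0 | T1 A | T1 B
  A -> B S | T0 T1
  B -> B B | T0 B | a
  T0 -> a
  T1 -> b

CYK fill:
  T[0,0] 'b' = {T1}  orig:{}
  T[1,1] 'a' = {B,T0}  orig:{B}
  T[2,2] 'b' = {T1}  orig:{}
  T[0,1] 'ba' = {S}
  T[1,2] 'ab' = {A}
  T[0,2] 'bab' = {S}

S ∈ T[0,2] ⇒ YES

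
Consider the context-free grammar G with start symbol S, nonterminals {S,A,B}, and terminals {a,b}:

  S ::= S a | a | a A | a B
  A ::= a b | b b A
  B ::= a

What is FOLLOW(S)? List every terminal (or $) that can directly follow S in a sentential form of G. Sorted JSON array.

Compute FIRST by fixpoint:
iter 1:
  A via A→a b: +{a}
  A via A→b b A: +{b}
  B via B→a: +{a}
  S via S→a: +{a}
  FIRST[S]={a}  FIRST[A]={a,b}  FIRST[B]={a}
iter 2: (stable)
  FIRST[S]={a}  FIRST[A]={a,b}  FIRST[B]={a}

FOLLOW iteration:
FOLLOW(S) := {$}
iter 1:
  S→S a: FOLLOW(S) ⊇ FIRST(a) = {a}; new: +{a}
  S→a A: FOLLOW(A) ⊇ FOLLOW(S) ⊇ {$,a}; new: +{$,a}
  S→a B: FOLLOW(B) ⊇ FOLLOW(S) ⊇ {$,a}; new: +{$,a}
  FOLLOW[S]={$,a}  FOLLOW[A]={$,a}  FOLLOW[B]={$,a}
iter 2: done
  FOLLOW[S]={$,a}  FOLLOW[A]={$,a}  FOLLOW[B]={$,a}

FOLLOW(S) = ["$", "a"]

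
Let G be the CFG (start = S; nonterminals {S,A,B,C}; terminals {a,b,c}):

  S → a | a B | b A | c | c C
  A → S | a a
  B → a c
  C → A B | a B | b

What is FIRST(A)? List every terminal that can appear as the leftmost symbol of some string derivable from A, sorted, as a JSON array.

Compute FIRST by fixpoint:
pass 1:
  A via A→a a: +{a}
  B via B→a c: +{a}
  C via C→A B: +{a}
  C via C→b: +{b}
  S via S→a: +{a}
  S via S→b A: +{b}
  S via S→c: +{c}
  FIRST(S)={a,b,c}  FIRST(A)={a}  FIRST(B)={a}  FIRST(C)={a,b}
pass 2:
  A via A→S: +{b,c}
  C via C→A B: +{c}
  FIRST(S)={a,b,c}  FIRST(A)={a,b,c}  FIRST(B)={a}  FIRST(C)={a,b,c}
pass 3: — fixpoint
  FIRST(S)={a,b,c}  FIRST(A)={a,b,c}  FIRST(B)={a}  FIRST(C)={a,b,c}

FIRST(A) = ["a", "b", "c"]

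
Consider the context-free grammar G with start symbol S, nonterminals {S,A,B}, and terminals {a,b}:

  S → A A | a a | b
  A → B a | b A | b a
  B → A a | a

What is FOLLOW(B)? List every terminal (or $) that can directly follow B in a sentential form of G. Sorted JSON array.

Compute FIRST by fixpoint:
[1]
  A via A→b A: +{b}
  B via B→A a: +{b}
  B via B→a: +{a}
  S via S→A A: +{b}
  S via S→a a: +{a}
  S: {a,b}  A: {b}  B: {a,b}
[2]
  A via A→B a: +{a}
  S: {a,b}  A: {a,b}  B: {a,b}
[3] — fixpoint
  S: {a,b}  A: {a,b}  B: {a,b}

FOLLOW sets:
FOLLOW(S) := {$}
[1]
  A→B a: FOLLOW(B) ⊇ FIRST(a) = {a}; new: +{a}
  B→A a: FOLLOW(A) ⊇ FIRST(a) = {a}; new: +{a}
  S→A A: FOLLOW(A) ⊇ FIRST(A) = {a,b}; new: +{b}
  S→A A: FOLLOW(A) ⊇ FOLLOW(S) ⊇ {$}; new: +{$}
  S: {$}  A: {$,a,b}  B: {a}
[2] done
  S: {$}  A: {$,a,b}  B: {a}

FOLLOW(B) = ["a"]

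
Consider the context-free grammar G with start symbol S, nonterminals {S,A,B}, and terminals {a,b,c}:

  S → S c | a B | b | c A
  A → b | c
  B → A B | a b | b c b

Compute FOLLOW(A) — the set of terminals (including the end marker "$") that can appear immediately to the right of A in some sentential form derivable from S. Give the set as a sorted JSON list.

Compute FIRST by fixpoint:
[1]
  A via A→b: +{b}
  A via A→c: +{c}
  B via B→A B: +{b,c}
  B via B→a b: +{a}
  S via S→a B: +{a}
  S via S→b: +{b}
  S via S→c A: +{c}
  FIRST(S)={a,b,c}  FIRST(A)={b,c}  FIRST(B)={a,b,c}
[2] (stable)
  FIRST(S)={a,b,c}  FIRST(A)={b,c}  FIRST(B)={a,b,c}

FOLLOW iteration:
seed FOLLOW(S) with $
pass 1:
  B→A B: FOLLOW(A) ⊇ FIRST(B) = {a,b,c}; new: +{a,b,c}
  S→S c: FOLLOW(S) ⊇ FIRST(c) = {c}; new: +{c}
  S→a B: FOLLOW(B) ⊇ FOLLOW(S) ⊇ {$,c}; new: +{$,c}
  S→c A: FOLLOW(A) ⊇ FOLLOW(S) ⊇ {$,c}; new: +{$}
  S: {$,c}  A: {$,a,b,c}  B: {$,c}
pass 2: (no change)
  S: {$,c}  A: {$,a,b,c}  B: {$,c}

FOLLOW(A) = ["$", "a", "b", "c"]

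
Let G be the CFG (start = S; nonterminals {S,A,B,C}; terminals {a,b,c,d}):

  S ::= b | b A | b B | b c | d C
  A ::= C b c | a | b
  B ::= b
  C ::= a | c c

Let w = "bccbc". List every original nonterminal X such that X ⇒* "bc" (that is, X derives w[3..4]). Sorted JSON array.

CNF form of G:
  S -> T0 A | T0 B | T0 T1 | T2 C | b
  A -> C X3 | a | b
  B -> b
  C -> T1 T1 | a
  T0 -> b
  T1 -> c
  T2 -> d
  X3 -> T0 T1

CYK table (by increasing span) (cells [i..j] with 3 ≤ i ≤ j ≤ 4 only):
  cell(3,3) b: {A,B,S,T0}  orig:{A,B,S}
  cell(4,4) c: {T1}  orig:{}
  cell(3,4) bc: {S,X3}  orig:{S}

Original NTs in T[3,4] deriving "bc": ["S"]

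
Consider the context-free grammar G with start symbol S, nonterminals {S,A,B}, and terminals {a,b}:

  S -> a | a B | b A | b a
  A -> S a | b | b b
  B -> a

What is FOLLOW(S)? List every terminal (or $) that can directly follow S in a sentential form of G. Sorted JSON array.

FIRST sets, iterate to fixpoint:
iter 1:
  A via A→b: +{b}
  B via B→a: +{a}
  S via S→a: +{a}
  S via S→b A: +{b}
  S: {a,b}  A: {b}  B: {a}
iter 2:
  A via A→S a: +{a}
  S: {a,b}  A: {a,b}  B: {a}
iter 3: (no change)
  S: {a,b}  A: {a,b}  B: {a}

FOLLOW iteration:
seed FOLLOW(S) with $
pass 1:
  A→S a: FOLLOW(S) ⊇ FIRST(a) = {a}; new: +{a}
  S→a B: FOLLOW(B) ⊇ FOLLOW(S) ⊇ {$,a}; new: +{$,a}
  S→b A: FOLLOW(A) ⊇ FOLLOW(S) ⊇ {$,a}; new: +{$,a}
  S: {$,a}  A: {$,a}  B: {$,a}
pass 2: — fixpoint
  S: {$,a}  A: {$,a}  B: {$,a}

FOLLOW(S) = ["$", "a"]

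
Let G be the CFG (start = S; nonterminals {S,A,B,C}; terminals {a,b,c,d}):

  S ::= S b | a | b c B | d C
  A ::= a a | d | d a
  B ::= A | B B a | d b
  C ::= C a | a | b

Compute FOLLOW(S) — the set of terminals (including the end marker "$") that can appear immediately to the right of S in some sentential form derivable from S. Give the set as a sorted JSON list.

FIRST sets, iterate to fixpoint:
[1]
  A via A→a a: +{a}
  A via A→d: +{d}
  B via B→A: +{a,d}
  C via C→a: +{a}
  C via C→b: +{b}
  S via S→a: +{a}
  S via S→b c B: +{b}
  S via S→d C: +{d}
  FIRST[S]={a,b,d}  FIRST[A]={a,d}  FIRST[B]={a,d}  FIRST[C]={a,b}
[2] done
  FIRST[S]={a,b,d}  FIRST[A]={a,d}  FIRST[B]={a,d}  FIRST[C]={a,b}

Compute FOLLOW by fixpoint:
FOLLOW(S) := {$}
pass 1:
  B→B B a: FOLLOW(B) ⊇ FIRST(B) = {a,d}; new: +{a,d}
  C→C a: FOLLOW(C) ⊇ FIRST(a) = {a}; new: +{a}
  S→S b: FOLLOW(S) ⊇ FIRST(b) = {b}; new: +{b}
  S→b c B: FOLLOW(B) ⊇ FOLLOW(S) ⊇ {$,b}; new: +{$,b}
  S→d C: FOLLOW(C) ⊇ FOLLOW(S) ⊇ {$,b}; new: +{$,b}
  S: {$,b}  A: {}  B: {$,a,b,d}  C: {$,a,b}
pass 2:
  B→A: FOLLOW(A) ⊇ FOLLOW(B) ⊇ {$,a,b,d}; new: +{$,a,b,d}
  S: {$,b}  A: {$,a,b,d}  B: {$,a,b,d}  C: {$,a,b}
pass 3: done
  S: {$,b}  A: {$,a,b,d}  B: {$,a,b,d}  C: {$,a,b}

FOLLOW(S) = ["$", "b"]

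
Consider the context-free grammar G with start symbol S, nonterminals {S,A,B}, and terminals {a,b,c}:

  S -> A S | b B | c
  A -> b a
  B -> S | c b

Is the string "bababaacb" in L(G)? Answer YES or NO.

CNF form of G:
  S -> A S | T0 B | c
  A -> T0 T1
  B -> A S | T0 B | T2 T0 | c
  T0 -> b
  T1 -> a
  T2 -> c

CYK fill:
  [0..0]={T0}  "b"  orig:{}
  [1..1]={T1}  "a"  orig:{}
  [2..2]={T0}  "b"  orig:{}
  [3..3]={T1}  "a"  orig:{}
  [4..4]={T0}  "b"  orig:{}
  [5..5]={T1}  "a"  orig:{}
  [6..6]={T1}  "a"  orig:{}
  [7..7]={B,S,T2}  "c"  orig:{B,S}
  [8..8]={T0}  "b"  orig:{}
  [0..1]={A}  "ba"
  [1..2]=∅  "ab"
  [2..3]={A}  "ba"
  [3..4]=∅  "ab"
  [4..5]={A}  "ba"
  [5..6]=∅  "aa"
  [6..7]=∅  "ac"
  [7..8]={B}  "cb"
  [0..2]=∅  "bab"
  [1..3]=∅  "aba"
  [2..4]=∅  "bab"
  [3..5]=∅  "aba"
  [4..6]=∅  "baa"
  [5..7]=∅  "aac"
  [6..8]=∅  "acb"
  [0..3]=∅  "baba"
  [1..4]=∅  "abab"
  [2..5]=∅  "baba"
  [3..6]=∅  "abaa"
  [4..7]=∅  "baac"
  [5..8]=∅  "aacb"
  [0..4]=∅  "babab"
  [1..5]=∅  "ababa"
  [2..6]=∅  "babaa"
  [3..7]=∅  "abaac"
  [4..8]=∅  "baacb"
  [0..5]=∅  "bababa"
  [1..6]=∅  "ababaa"
  [2..7]=∅  "babaac"
  [3..8]=∅  "abaacb"
  [0..6]=∅  "bababaa"
  [1..7]=∅  "ababaac"
  [2..8]=∅  "babaacb"
  [0..7]=∅  "bababaac"
  [1..8]=∅  "ababaacb"
  [0..8]=∅  "bababaacb"

S ∉ T[0,8] ⇒ NO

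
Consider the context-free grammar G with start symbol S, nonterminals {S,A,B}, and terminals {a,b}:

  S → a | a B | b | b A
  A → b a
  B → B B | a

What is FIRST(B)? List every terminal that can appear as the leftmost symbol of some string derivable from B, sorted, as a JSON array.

FIRST sets, iterate to fixpoint:
pass 1:
  A via A→b a: +{b}
  B via B→a: +{a}
  S via S→a: +{a}
  S via S→b: +{b}
  FIRST[S]={a,b}  FIRST[A]={b}  FIRST[B]={a}
pass 2: done
  FIRST[S]={a,b}  FIRST[A]={b}  FIRST[B]={a}

FIRST(B) = ["a"]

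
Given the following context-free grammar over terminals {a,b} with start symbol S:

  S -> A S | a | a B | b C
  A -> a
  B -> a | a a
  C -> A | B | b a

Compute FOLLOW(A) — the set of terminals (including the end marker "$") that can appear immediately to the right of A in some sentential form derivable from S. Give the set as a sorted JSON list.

FIRST sets, iterate to fixpoint:
pass 1:
  A via A→a: +{a}
  B via B→a: +{a}
  C via C→A: +{a}
  C via C→b a: +{b}
  S via S→A S: +{a}
  S via S→b C: +{b}
  S: {a,b}  A: {a}  B: {a}  C: {a,b}
pass 2: (no change)
  S: {a,b}  A: {a}  B: {a}  C: {a,b}

FOLLOW sets:
seed FOLLOW(S) with $
pass 1:
  S→A S: FOLLOW(A) ⊇ FIRST(S) = {a,b}; new: +{a,b}
  S→a B: FOLLOW(B) ⊇ FOLLOW(S) ⊇ {$}; new: +{$}
  S→b C: FOLLOW(C) ⊇ FOLLOW(S) ⊇ {$}; new: +{$}
  FOLLOW[S]={$}  FOLLOW[A]={a,b}  FOLLOW[B]={$}  FOLLOW[C]={$}
pass 2:
  C→A: FOLLOW(A) ⊇ FOLLOW(C) ⊇ {$}; new: +{$}
  FOLLOW[S]={$}  FOLLOW[A]={$,a,b}  FOLLOW[B]={$}  FOLLOW[C]={$}
pass 3: (stable)
  FOLLOW[S]={$}  FOLLOW[A]={$,a,b}  FOLLOW[B]={$}  FOLLOW[C]={$}

FOLLOW(A) = ["$", "a", "b"]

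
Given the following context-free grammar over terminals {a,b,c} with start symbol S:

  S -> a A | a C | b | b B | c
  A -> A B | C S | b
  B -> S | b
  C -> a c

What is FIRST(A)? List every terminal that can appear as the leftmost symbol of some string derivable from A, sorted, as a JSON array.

FIRST iteration:
iter 1:
  A via A→b: +{b}
  B via B→b: +{b}
  C via C→a c: +{a}
  S via S→a A: +{a}
  S via S→b: +{b}
  S via S→c: +{c}
  FIRST[S]={a,b,c}  FIRST[A]={b}  FIRST[B]={b}  FIRST[C]={a}
iter 2:
  A via A→C S: +{a}
  B via B→S: +{a,c}
  FIRST[S]={a,b,c}  FIRST[A]={a,b}  FIRST[B]={a,b,c}  FIRST[C]={a}
iter 3: — fixpoint
  FIRST[S]={a,b,c}  FIRST[A]={a,b}  FIRST[B]={a,b,c}  FIRST[C]={a}

FIRST(A) = ["a", "b"]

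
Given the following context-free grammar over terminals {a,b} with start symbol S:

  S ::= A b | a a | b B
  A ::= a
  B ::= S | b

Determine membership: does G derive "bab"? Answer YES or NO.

CNF form of G:
  S -> A T0 | T0 B | T1 T1
  A -> a
  B -> A T0 | T0 B | T1 T1 | b
  T0 -> b
  T1 -> a

Fill CYK table bottom-up:
  T[0,0] 'b' = {B,T0}  orig:{B}
  T[1,1] 'a' = {A,T1}  orig:{A}
  T[2,2] 'b' = {B,T0}  orig:{B}
  T[0,1] 'ba' = ∅
  T[1,2] 'ab' = {B,S}
  T[0,2] 'bab' = {B,S}

S ∈ T[0,2] ⇒ YES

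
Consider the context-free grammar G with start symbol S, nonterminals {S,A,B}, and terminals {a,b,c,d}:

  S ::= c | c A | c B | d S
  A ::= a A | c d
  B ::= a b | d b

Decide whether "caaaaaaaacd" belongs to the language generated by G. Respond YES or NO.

Convert to CNF:
  S -> T1 A | T1 B | T2 S | c
  A -> T0 A | T1 T2
  B -> T0 T3 | T2 T3
  T0 -> a
  T1 -> c
  T2 -> d
  T3 -> b

Fill CYK table bottom-up:
  T[0,0] 'c' = {S,T1}  orig:{S}
  T[1,1] 'a' = {T0}  orig:{}
  T[2,2] 'a' = {T0}  orig:{}
  T[3,3] 'a' = {T0}  orig:{}
  T[4,4] 'a' = {T0}  orig:{}
  T[5,5] 'a' = {T0}  orig:{}
  T[6,6] 'a' = {T0}  orig:{}
  T[7,7] 'a' = {T0}  orig:{}
  T[8,8] 'a' = {T0}  orig:{}
  T[9,9] 'c' = {S,T1}  orig:{S}
  T[10,10] 'd' = {T2}  orig:{}
  T[0,1] 'ca' = ∅
  T[1,2] 'aa' = ∅
  T[2,3] 'aa' = ∅
  T[3,4] 'aa' = ∅
  T[4,5] 'aa' = ∅
  T[5,6] 'aa' = ∅
  T[6,7] 'aa' = ∅
  T[7,8] 'aa' = ∅
  T[8,9] 'ac' = ∅
  T[9,10] 'cd' = {A}
  T[0,2] 'caa' = ∅
  T[1,3] 'aaa' = ∅
  T[2,4] 'aaa' = ∅
  T[3,5] 'aaa' = ∅
  T[4,6] 'aaa' = ∅
  T[5,7] 'aaa' = ∅
  T[6,8] 'aaa' = ∅
  T[7,9] 'aac' = ∅
  T[8,10] 'acd' = {A}
  T[0,3] 'caaa' = ∅
  T[1,4] 'aaaa' = ∅
  T[2,5] 'aaaa' = ∅
  T[3,6] 'aaaa' = ∅
  T[4,7] 'aaaa' = ∅
  T[5,8] 'aaaa' = ∅
  T[6,9] 'aaac' = ∅
  T[7,10] 'aacd' = {A}
  T[0,4] 'caaaa' = ∅
  T[1,5] 'aaaaa' = ∅
  T[2,6] 'aaaaa' = ∅
  T[3,7] 'aaaaa' = ∅
  T[4,8] 'aaaaa' = ∅
  T[5,9] 'aaaac' = ∅
  T[6,10] 'aaacd' = {A}
  T[0,5] 'caaaaa' = ∅
  T[1,6] 'aaaaaa' = ∅
  T[2,7] 'aaaaaa' = ∅
  T[3,8] 'aaaaaa' = ∅
  T[4,9] 'aaaaac' = ∅
  T[5,10] 'aaaacd' = {A}
  T[0,6] 'caaaaaa' = ∅
  T[1,7] 'aaaaaaa' = ∅
  T[2,8] 'aaaaaaa' = ∅
  T[3,9] 'aaaaaac' = ∅
  T[4,10] 'aaaaacd' = {A}
  T[0,7] 'caaaaaaa' = ∅
  T[1,8] 'aaaaaaaa' = ∅
  T[2,9] 'aaaaaaac' = ∅
  T[3,10] 'aaaaaacd' = {A}
  T[0,8] 'caaaaaaaa' = ∅
  T[1,9] 'aaaaaaaac' = ∅
  T[2,10] 'aaaaaaacd' = {A}
  T[0,9] 'caaaaaaaac' = ∅
  T[1,10] 'aaaaaaaacd' = {A}
  T[0,10] 'caaaaaaaacd' = {S}

S ∈ T[0,10] ⇒ YES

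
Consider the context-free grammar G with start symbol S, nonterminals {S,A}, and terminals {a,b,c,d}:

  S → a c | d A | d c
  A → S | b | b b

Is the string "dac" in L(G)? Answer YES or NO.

CNF form of G:
  S -> T0 T1 | T3 A | T3 T1
  A -> T0 T1 | T2 T2 | T3 A | T3 T1 | b
  T0 -> a
  T1 -> c
  T2 -> b
  T3 -> d

Fill CYK table bottom-up:
  cell(0,0) d: {T3}  orig:{}
  cell(1,1) a: {T0}  orig:{}
  cell(2,2) c: {T1}  orig:{}
  cell(0,1) da: ∅
  cell(1,2) ac: {A,S}
  cell(0,2) dac: {A,S}

S ∈ T[0,2] ⇒ YES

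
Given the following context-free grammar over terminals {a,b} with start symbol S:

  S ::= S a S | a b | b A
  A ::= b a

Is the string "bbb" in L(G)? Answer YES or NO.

CNF form of G:
  S -> S X2 | T0 A | T1 T0
  A -> T0 T1
  T0 -> b
  T1 -> a
  X2 -> T1 S

Fill CYK table bottom-up:
  cell(0,0) b: {T0}  orig:{}
  cell(1,1) b: {T0}  orig:{}
  cell(2,2) b: {T0}  orig:{}
  cell(0,1) bb: ∅
  cell(1,2) bb: ∅
  cell(0,2) bbb: ∅

S ∉ T[0,2] ⇒ NO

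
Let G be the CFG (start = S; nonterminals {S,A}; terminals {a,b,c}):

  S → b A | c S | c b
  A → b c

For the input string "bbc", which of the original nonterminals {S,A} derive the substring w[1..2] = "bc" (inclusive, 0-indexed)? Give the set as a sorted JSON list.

CNF form of G:
  S -> T0 A | T1 S | T1 T0
  A -> T0 T1
  T0 -> b
  T1 -> c

Fill CYK table bottom-up — only the sub-triangle for w[1..2]:
  [1..1]={T0}  "b"  orig:{}
  [2..2]={T1}  "c"  orig:{}
  [1..2]={A}  "bc"

Original NTs in T[1,2] deriving "bc": ["A"]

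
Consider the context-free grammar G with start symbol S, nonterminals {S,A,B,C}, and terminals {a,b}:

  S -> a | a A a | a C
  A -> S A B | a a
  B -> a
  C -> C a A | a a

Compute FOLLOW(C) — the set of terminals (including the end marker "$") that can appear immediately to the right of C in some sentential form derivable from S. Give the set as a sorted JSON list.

FIRST sets, iterate to fixpoint:
pass 1:
  A via A→a a: +{a}
  B via B→a: +{a}
  C via C→a a: +{a}
  S via S→a: +{a}
  FIRST[S]={a}  FIRST[A]={a}  FIRST[B]={a}  FIRST[C]={a}
pass 2: done
  FIRST[S]={a}  FIRST[A]={a}  FIRST[B]={a}  FIRST[C]={a}

FOLLOW sets:
FOLLOW(S) := {$}
iter 1:
  A→S A B: FOLLOW(S) ⊇ FIRST(A) = {a}; new: +{a}
  A→S A B: FOLLOW(A) ⊇ FIRST(B) = {a}; new: +{a}
  A→S A B: FOLLOW(B) ⊇ FOLLOW(A) ⊇ {a}; new: +{a}
  C→C a A: FOLLOW(C) ⊇ FIRST(a) = {a}; new: +{a}
  S→a C: FOLLOW(C) ⊇ FOLLOW(S) ⊇ {$,a}; new: +{$}
  FOLLOW(S)={$,a}  FOLLOW(A)={a}  FOLLOW(B)={a}  FOLLOW(C)={$,a}
iter 2:
  C→C a A: FOLLOW(A) ⊇ FOLLOW(C) ⊇ {$,a}; new: +{$}
  FOLLOW(S)={$,a}  FOLLOW(A)={$,a}  FOLLOW(B)={a}  FOLLOW(C)={$,a}
iter 3:
  A→S A B: FOLLOW(B) ⊇ FOLLOW(A) ⊇ {$,a}; new: +{$}
  FOLLOW(S)={$,a}  FOLLOW(A)={$,a}  FOLLOW(B)={$,a}  FOLLOW(C)={$,a}
iter 4: (stable)
  FOLLOW(S)={$,a}  FOLLOW(A)={$,a}  FOLLOW(B)={$,a}  FOLLOW(C)={$,a}

FOLLOW(C) = ["$", "a"]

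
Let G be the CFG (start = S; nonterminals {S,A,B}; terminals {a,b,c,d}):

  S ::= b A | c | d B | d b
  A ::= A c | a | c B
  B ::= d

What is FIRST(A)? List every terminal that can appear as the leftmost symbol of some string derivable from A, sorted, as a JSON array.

Compute FIRST by fixpoint:
iter 1:
  A via A→a: +{a}
  A via A→c B: +{c}
  B via B→d: +{d}
  S via S→b A: +{b}
  S via S→c: +{c}
  S via S→d B: +{d}
  FIRST(S)={b,c,d}  FIRST(A)={a,c}  FIRST(B)={d}
iter 2: (stable)
  FIRST(S)={b,c,d}  FIRST(A)={a,c}  FIRST(B)={d}

FIRST(A) = ["a", "c"]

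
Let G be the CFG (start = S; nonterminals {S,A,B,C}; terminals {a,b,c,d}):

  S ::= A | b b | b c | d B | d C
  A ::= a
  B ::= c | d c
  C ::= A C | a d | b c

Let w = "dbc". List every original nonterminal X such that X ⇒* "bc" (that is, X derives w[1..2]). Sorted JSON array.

Convert to CNF:
  S -> T0 B | T0 C | T3 T1 | T3 T3 | a
  A -> a
  B -> T0 T1 | c
  C -> A C | T2 T0 | T3 T1
  T0 -> d
  T1 -> c
  T2 -> a
  T3 -> b

CYK table (by increasing span) (cells [i..j] with 1 ≤ i ≤ j ≤ 2 only):
  cell(1,1) b: {T3}  orig:{}
  cell(2,2) c: {B,T1}  orig:{B}
  cell(1,2) bc: {C,S}

Original NTs in T[1,2] deriving "bc": ["C", "S"]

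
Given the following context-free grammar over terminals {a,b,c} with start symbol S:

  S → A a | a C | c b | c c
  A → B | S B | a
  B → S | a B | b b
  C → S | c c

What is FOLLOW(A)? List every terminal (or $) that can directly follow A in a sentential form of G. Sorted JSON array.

Compute FIRST by fixpoint:
pass 1:
  A via A→a: +{a}
  B via B→a B: +{a}
  B via B→b b: +{b}
  C via C→c c: +{c}
  S via S→A a: +{a}
  S via S→c b: +{c}
  FIRST[S]={a,c}  FIRST[A]={a}  FIRST[B]={a,b}  FIRST[C]={c}
pass 2:
  A via A→B: +{b}
  A via A→S B: +{c}
  B via B→S: +{c}
  C via C→S: +{a}
  S via S→A a: +{b}
  FIRST[S]={a,b,c}  FIRST[A]={a,b,c}  FIRST[B]={a,b,c}  FIRST[C]={a,c}
pass 3:
  C via C→S: +{b}
  FIRST[S]={a,b,c}  FIRST[A]={a,b,c}  FIRST[B]={a,b,c}  FIRST[C]={a,b,c}
pass 4: (stable)
  FIRST[S]={a,b,c}  FIRST[A]={a,b,c}  FIRST[B]={a,b,c}  FIRST[C]={a,b,c}

FOLLOW sets:
FOLLOW(S) := {$}
[1]
  A→S B: FOLLOW(S) ⊇ FIRST(B) = {a,b,c}; new: +{a,b,c}
  S→A a: FOLLOW(A) ⊇ FIRST(a) = {a}; new: +{a}
  S→a C: FOLLOW(C) ⊇ FOLLOW(S) ⊇ {$,a,b,c}; new: +{$,a,b,c}
  FOLLOW[S]={$,a,b,c}  FOLLOW[A]={a}  FOLLOW[B]={}  FOLLOW[C]={$,a,b,c}
[2]
  A→B: FOLLOW(B) ⊇ FOLLOW(A) ⊇ {a}; new: +{a}
  FOLLOW[S]={$,a,b,c}  FOLLOW[A]={a}  FOLLOW[B]={a}  FOLLOW[C]={$,a,b,c}
[3] (stable)
  FOLLOW[S]={$,a,b,c}  FOLLOW[A]={a}  FOLLOW[B]={a}  FOLLOW[C]={$,a,b,c}

FOLLOW(A) = ["a"]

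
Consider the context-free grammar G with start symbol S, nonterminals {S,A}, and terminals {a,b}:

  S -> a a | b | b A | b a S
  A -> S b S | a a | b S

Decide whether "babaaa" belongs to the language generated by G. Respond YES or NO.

CNF form of G:
  S -> T0 A | T0 X3 | T1 T1 | b
  A -> S X2 | T0 S | T1 T1
  T0 -> b
  T1 -> a
  X2 -> T0 S
  X3 -> T1 S

CYK table (by increasing span):
  [0..0]={S,T0}  "b"  orig:{S}
  [1..1]={T1}  "a"  orig:{}
  [2..2]={S,T0}  "b"  orig:{S}
  [3..3]={T1}  "a"  orig:{}
  [4..4]={T1}  "a"  orig:{}
  [5..5]={T1}  "a"  orig:{}
  [0..1]=∅  "ba"
  [1..2]={X3}  "ab"  orig:{}
  [2..3]=∅  "ba"
  [3..4]={A,S}  "aa"
  [4..5]={A,S}  "aa"
  [0..2]={S}  "bab"
  [1..3]=∅  "aba"
  [2..4]={A,S,X2}  "baa"  orig:{A,S}
  [3..5]={X3}  "aaa"  orig:{}
  [0..3]=∅  "baba"
  [1..4]={X3}  "abaa"  orig:{}
  [2..5]={S}  "baaa"
  [0..4]={S}  "babaa"
  [1..5]={X3}  "abaaa"  orig:{}
  [0..5]={S}  "babaaa"

S ∈ T[0,5] ⇒ YES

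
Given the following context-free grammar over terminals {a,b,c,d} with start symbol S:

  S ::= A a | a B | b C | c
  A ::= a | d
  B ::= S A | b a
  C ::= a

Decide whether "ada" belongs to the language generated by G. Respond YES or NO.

CNF form of G:
  S -> A T1 | T0 C | T1 B | c
  A -> a | d
  B -> S A | T0 T1
  C -> a
  T0 -> b
  T1 -> a

CYK table (by increasing span):
  cell(0,0) a: {A,C,T1}  orig:{A,C}
  cell(1,1) d: {A}
  cell(2,2) a: {A,C,T1}  orig:{A,C}
  cell(0,1) ad: ∅
  cell(1,2) da: {S}
  cell(0,2) ada: ∅

S ∉ T[0,2] ⇒ NO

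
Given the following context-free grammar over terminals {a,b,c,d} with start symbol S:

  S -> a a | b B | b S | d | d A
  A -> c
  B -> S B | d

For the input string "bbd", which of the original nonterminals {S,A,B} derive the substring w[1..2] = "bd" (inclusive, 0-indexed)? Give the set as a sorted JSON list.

Convert to CNF:
  S -> T0 T0 | T1 B | T1 S | T2 A | d
  A -> c
  B -> S B | d
  T0 -> a
  T1 -> b
  T2 -> d

Fill CYK table bottom-up (cells [i..j] with 1 ≤ i ≤ j ≤ 2 only):
  cell(1,1) b: {T1}  orig:{}
  cell(2,2) d: {B,S,T2}  orig:{B,S}
  cell(1,2) bd: {S}

Original NTs in T[1,2] deriving "bd": ["S"]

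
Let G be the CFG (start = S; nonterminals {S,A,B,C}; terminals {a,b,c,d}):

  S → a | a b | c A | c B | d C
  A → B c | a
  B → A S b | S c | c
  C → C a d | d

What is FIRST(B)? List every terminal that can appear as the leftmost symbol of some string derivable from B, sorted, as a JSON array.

FIRST sets, iterate to fixpoint:
[1]
  A via A→a: +{a}
  B via B→A S b: +{a}
  B via B→c: +{c}
  C via C→d: +{d}
  S via S→a: +{a}
  S via S→c A: +{c}
  S via S→d C: +{d}
  FIRST[S]={a,c,d}  FIRST[A]={a}  FIRST[B]={a,c}  FIRST[C]={d}
[2]
  A via A→B c: +{c}
  B via B→S c: +{d}
  FIRST[S]={a,c,d}  FIRST[A]={a,c}  FIRST[B]={a,c,d}  FIRST[C]={d}
[3]
  A via A→B c: +{d}
  FIRST[S]={a,c,d}  FIRST[A]={a,c,d}  FIRST[B]={a,c,d}  FIRST[C]={d}
[4] — fixpoint
  FIRST[S]={a,c,d}  FIRST[A]={a,c,d}  FIRST[B]={a,c,d}  FIRST[C]={d}

FIRST(B) = ["a", "c", "d"]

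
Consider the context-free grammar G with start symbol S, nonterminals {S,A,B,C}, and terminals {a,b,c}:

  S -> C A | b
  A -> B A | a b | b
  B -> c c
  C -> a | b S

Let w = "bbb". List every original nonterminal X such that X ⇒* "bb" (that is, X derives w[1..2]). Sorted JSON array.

Convert to CNF:
  S -> C A | b
  A -> B A | T0 T1 | b
  B -> T2 T2
  C -> T1 S | a
  T0 -> a
  T1 -> b
  T2 -> c

CYK table (by increasing span) — only the sub-triangle for w[1..2]:
  [1..1]={A,S,T1}  "b"  orig:{A,S}
  [2..2]={A,S,T1}  "b"  orig:{A,S}
  [1..2]={C}  "bb"

Original NTs in T[1,2] deriving "bb": ["C"]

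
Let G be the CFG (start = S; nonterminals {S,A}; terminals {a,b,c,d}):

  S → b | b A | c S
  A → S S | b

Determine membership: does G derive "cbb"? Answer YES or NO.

CNF form of G:
  S -> T0 A | T1 S | b
  A -> S S | b
  T0 -> b
  T1 -> c

Fill CYK table bottom-up:
  [0..0]={T1}  "c"  orig:{}
  [1..1]={A,S,T0}  "b"  orig:{A,S}
  [2..2]={A,S,T0}  "b"  orig:{A,S}
  [0..1]={S}  "cb"
  [1..2]={A,S}  "bb"
  [0..2]={A,S}  "cbb"

S ∈ T[0,2] ⇒ YES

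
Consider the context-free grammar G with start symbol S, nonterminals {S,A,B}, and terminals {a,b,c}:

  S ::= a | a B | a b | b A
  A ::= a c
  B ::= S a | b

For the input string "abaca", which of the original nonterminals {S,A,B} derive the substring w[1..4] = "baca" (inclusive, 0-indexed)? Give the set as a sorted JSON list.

CNF form of G:
  S -> T0 B | T0 T2 | T2 A | a
  A -> T0 T1
  B -> S T0 | b
  T0 -> a
  T1 -> c
  T2 -> b

Fill CYK table bottom-up (cells [i..j] with 1 ≤ i ≤ j ≤ 4 only):
  [1..1]={B,T2}  "b"  orig:{B}
  [2..2]={S,T0}  "a"  orig:{S}
  [3..3]={T1}  "c"  orig:{}
  [4..4]={S,T0}  "a"  orig:{S}
  [1..2]=∅  "ba"
  [2..3]={A}  "ac"
  [3..4]=∅  "ca"
  [1..3]={S}  "bac"
  [2..4]=∅  "aca"
  [1..4]={B}  "baca"

Original NTs in T[1,4] deriving "baca": ["B"]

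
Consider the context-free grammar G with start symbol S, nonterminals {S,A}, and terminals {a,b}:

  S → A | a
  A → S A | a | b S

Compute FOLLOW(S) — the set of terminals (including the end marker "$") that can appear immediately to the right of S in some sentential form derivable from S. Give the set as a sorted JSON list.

FIRST sets, iterate to fixpoint:
iter 1:
  A via A→a: +{a}
  A via A→b S: +{b}
  S via S→A: +{a,b}
  S: {a,b}  A: {a,b}
iter 2: done
  S: {a,b}  A: {a,b}

FOLLOW iteration:
initialize: $ ∈ FOLLOW(S)
iter 1:
  A→S A: FOLLOW(S) ⊇ FIRST(A) = {a,b}; new: +{a,b}
  S→A: FOLLOW(A) ⊇ FOLLOW(S) ⊇ {$,a,b}; new: +{$,a,b}
  FOLLOW(S)={$,a,b}  FOLLOW(A)={$,a,b}
iter 2: done
  FOLLOW(S)={$,a,b}  FOLLOW(A)={$,a,b}

FOLLOW(S) = ["$", "a", "b"]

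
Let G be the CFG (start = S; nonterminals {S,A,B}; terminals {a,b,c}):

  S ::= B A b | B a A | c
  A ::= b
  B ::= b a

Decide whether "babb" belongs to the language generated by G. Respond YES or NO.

Convert to CNF:
  S -> B X2 | B X3 | c
  A -> b
  B -> T0 T1
  T0 -> b
  T1 -> a
  X2 -> A T0
  X3 -> T1 A

CYK fill:
  cell(0,0) b: {A,T0}  orig:{A}
  cell(1,1) a: {T1}  orig:{}
  cell(2,2) b: {A,T0}  orig:{A}
  cell(3,3) b: {A,T0}  orig:{A}
  cell(0,1) ba: {B}
  cell(1,2) ab: {X3}  orig:{}
  cell(2,3) bb: {X2}  orig:{}
  cell(0,2) bab: ∅
  cell(1,3) abb: ∅
  cell(0,3) babb: {S}

S ∈ T[0,3] ⇒ YES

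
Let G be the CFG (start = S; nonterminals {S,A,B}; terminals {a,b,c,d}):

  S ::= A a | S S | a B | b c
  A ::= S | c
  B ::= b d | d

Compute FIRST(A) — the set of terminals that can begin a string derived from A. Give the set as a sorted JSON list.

Compute FIRST by fixpoint:
round 1:
  A via A→c: +{c}
  B via B→b d: +{b}
  B via B→d: +{d}
  S via S→A a: +{c}
  S via S→a B: +{a}
  S via S→b c: +{b}
  FIRST(S)={a,b,c}  FIRST(A)={c}  FIRST(B)={b,d}
round 2:
  A via A→S: +{a,b}
  FIRST(S)={a,b,c}  FIRST(A)={a,b,c}  FIRST(B)={b,d}
round 3: done
  FIRST(S)={a,b,c}  FIRST(A)={a,b,c}  FIRST(B)={b,d}

FIRST(A) = ["a", "b", "c"]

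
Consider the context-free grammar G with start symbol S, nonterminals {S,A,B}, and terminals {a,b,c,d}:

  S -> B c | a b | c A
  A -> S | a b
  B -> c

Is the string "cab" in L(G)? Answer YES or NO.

CNF form of G:
  S -> B T0 | T0 A | T1 T2
  A -> B T0 | T0 A | T1 T2
  B -> c
  T0 -> c
  T1 -> a
  T2 -> b

CYK fill:
  cell(0,0) c: {B,T0}  orig:{B}
  cell(1,1) a: {T1}  orig:{}
  cell(2,2) b: {T2}  orig:{}
  cell(0,1) ca: ∅
  cell(1,2) ab: {A,S}
  cell(0,2) cab: {A,S}

S ∈ T[0,2] ⇒ YES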